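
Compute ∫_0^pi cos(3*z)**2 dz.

pi/2

Use the identity cos^2(3*z) = (1 + cos(6*z))/2.
An antiderivative is F(z) = z/2 + sin(6*z)/12.
Then F(pi) - F(0) = (pi/2) - (0) = pi/2.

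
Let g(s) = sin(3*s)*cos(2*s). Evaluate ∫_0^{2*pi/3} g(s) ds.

Use the identity sin(3*s)cos(2*s) = [sin(5*s) + sin(s)]/2.
An antiderivative is F(s) = -cos(s)/2 - cos(5*s)/10.
Then F(2*pi/3) - F(0) = (3/10) - (-3/5) = 9/10.

9/10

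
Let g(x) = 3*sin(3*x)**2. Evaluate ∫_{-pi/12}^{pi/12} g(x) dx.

Use the identity sin^2(3*x) = (1 - cos(6*x))/2.
An antiderivative is F(x) = 3*x/2 - sin(6*x)/4.
Then F(pi/12) - F(-pi/12) = (-1/4 + pi/8) - (1/4 - pi/8) = -1/2 + pi/4.

-1/2 + pi/4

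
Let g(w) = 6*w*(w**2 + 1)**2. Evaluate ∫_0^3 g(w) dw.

999

Let u = w**2 + 1, so du = 2*w dw. When w = 0, u = 1; when w = 3, u = 10.
The integral becomes 3·∫ u**2 du from 1 to 10, with antiderivative u**3.
Back in w: F(w) = (w**2 + 1)**3.
Then F(3) - F(0) = (1000) - (1) = 999.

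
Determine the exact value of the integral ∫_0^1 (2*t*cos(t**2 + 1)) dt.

Let u = t**2 + 1, so du = 2*t dt. When t = 0, u = 1; when t = 1, u = 2.
The integral becomes ∫ cos(u) du from 1 to 2, with antiderivative sin(u).
Back in t: F(t) = sin(t**2 + 1).
Then F(1) - F(0) = (sin(2)) - (sin(1)) = -sin(1) + sin(2).

-sin(1) + sin(2)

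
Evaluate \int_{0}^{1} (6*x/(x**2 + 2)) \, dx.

log(27/8)

Let u = x**2 + 2, so du = 2*x dx. When x = 0, u = 2; when x = 1, u = 3.
The integral becomes 3·∫ 1/u du from 2 to 3, with antiderivative 3*log(u).
Back in x: F(x) = 3*log(x**2 + 2).
Then F(1) - F(0) = (log(27)) - (log(8)) = log(27/8).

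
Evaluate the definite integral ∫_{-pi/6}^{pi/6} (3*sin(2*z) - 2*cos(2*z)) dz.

An antiderivative is F(z) = -sin(2*z) - 3*cos(2*z)/2.
Then F(pi/6) - F(-pi/6) = (-sqrt(3)/2 - 3/4) - (-3/4 + sqrt(3)/2) = -sqrt(3).

-sqrt(3)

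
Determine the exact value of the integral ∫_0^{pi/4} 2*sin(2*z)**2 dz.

pi/4

Use the identity sin^2(2*z) = (1 - cos(4*z))/2.
An antiderivative is F(z) = z - sin(4*z)/4.
Then F(pi/4) - F(0) = (pi/4) - (0) = pi/4.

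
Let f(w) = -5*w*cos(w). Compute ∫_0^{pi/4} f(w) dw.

Integrate by parts once (u = w, dv = -5*cos(w) dw).
An antiderivative is F(w) = -5*w*sin(w) - 5*cos(w).
Then F(pi/4) - F(0) = (5*sqrt(2)*(-4 - pi)/8) - (-5) = -5*sqrt(2)/2 - 5*sqrt(2)*pi/8 + 5.

-5*sqrt(2)/2 - 5*sqrt(2)*pi/8 + 5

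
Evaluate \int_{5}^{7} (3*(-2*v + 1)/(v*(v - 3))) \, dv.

-5*log(2) - log(7) + log(5)

Factor the denominator: v**2 - 3*v = v(v - 3).
Partial fractions: 3*(-2*v + 1)/(v*(v - 3)) = -1/v - 5/(v - 3).
An antiderivative is F(v) = -log(v) - 5*log(v - 3).
Then F(7) - F(5) = (-10*log(2) - log(7)) - (-5*log(2) - log(5)) = -5*log(2) - log(7) + log(5).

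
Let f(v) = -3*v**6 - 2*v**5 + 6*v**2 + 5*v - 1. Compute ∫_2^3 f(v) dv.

By the power rule, an antiderivative is F(v) = -3*v**7/7 - v**6/3 + 2*v**3 + 5*v**2/2 - v.
Then F(3) - F(2) = (-15495/14) - (-1096/21) = -44293/42.

-44293/42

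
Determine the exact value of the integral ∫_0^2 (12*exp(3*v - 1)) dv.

Let u = 3*v - 1, so du = 3 dv. When v = 0, u = -1; when v = 2, u = 5.
The integral becomes 4·∫ exp(u) du from -1 to 5, with antiderivative 4*exp(u).
Back in v: F(v) = 4*exp(3*v - 1).
Then F(2) - F(0) = (4*exp(5)) - (4*exp(-1)) = -(4 - 4*exp(6))*exp(-1).

-(4 - 4*exp(6))*exp(-1)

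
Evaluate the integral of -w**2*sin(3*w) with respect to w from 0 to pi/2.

Integrate by parts twice (u = w^2, dv = -sin(3*w) dw).
An antiderivative is F(w) = w**2*cos(3*w)/3 - 2*w*sin(3*w)/9 - 2*cos(3*w)/27.
Then F(pi/2) - F(0) = (pi/9) - (-2/27) = 2/27 + pi/9.

2/27 + pi/9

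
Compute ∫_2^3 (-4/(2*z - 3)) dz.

An antiderivative is F(z) = -2*log(2*z - 3).
Then F(3) - F(2) = (-log(9)) - (0) = -log(9).

-log(9)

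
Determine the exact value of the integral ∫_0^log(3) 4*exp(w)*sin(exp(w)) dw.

Let u = exp(w), so du = exp(w) dw. When w = 0, u = 1; when w = log(3), u = 3.
The integral becomes 4·∫ sin(u) du from 1 to 3, with antiderivative -4*cos(u).
Back in w: F(w) = -4*cos(exp(w)).
Then F(log(3)) - F(0) = (-4*cos(3)) - (-4*cos(1)) = 4*cos(1) - 4*cos(3).

4*cos(1) - 4*cos(3)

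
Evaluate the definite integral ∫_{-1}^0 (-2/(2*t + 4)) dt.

-log(2)

An antiderivative is F(t) = -log(2*t + 4).
Then F(0) - F(-1) = (-log(4)) - (-log(2)) = -log(2).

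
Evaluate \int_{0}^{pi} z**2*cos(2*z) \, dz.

pi/2

Integrate by parts twice (u = z^2, dv = cos(2*z) dz).
An antiderivative is F(z) = z**2*sin(2*z)/2 + z*cos(2*z)/2 - sin(2*z)/4.
Then F(pi) - F(0) = (pi/2) - (0) = pi/2.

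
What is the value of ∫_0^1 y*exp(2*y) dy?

Integrate by parts once (u = y, dv = exp(2*y) dy).
An antiderivative is F(y) = (2*y - 1)*exp(2*y)/4.
Then F(1) - F(0) = (exp(2)/4) - (-1/4) = 1/4 + exp(2)/4.

1/4 + exp(2)/4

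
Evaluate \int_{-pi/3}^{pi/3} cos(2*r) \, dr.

An antiderivative is F(r) = sin(2*r)/2.
Then F(pi/3) - F(-pi/3) = (sqrt(3)/4) - (-sqrt(3)/4) = sqrt(3)/2.

sqrt(3)/2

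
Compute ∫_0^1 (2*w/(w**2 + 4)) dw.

Let u = w**2 + 4, so du = 2*w dw. When w = 0, u = 4; when w = 1, u = 5.
The integral becomes ∫ 1/u du from 4 to 5, with antiderivative log(u).
Back in w: F(w) = log(w**2 + 4).
Then F(1) - F(0) = (log(5)) - (log(4)) = log(5/4).

log(5/4)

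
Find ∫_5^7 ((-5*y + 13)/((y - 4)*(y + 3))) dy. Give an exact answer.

-4*log(5) - log(3) + 8*log(2)

Factor the denominator: y**2 - y - 12 = (y + 3)(y - 4).
Partial fractions: (-5*y + 13)/((y - 4)*(y + 3)) = -4/(y + 3) - 1/(y - 4).
An antiderivative is F(y) = -log(y - 4) - 4*log(y + 3).
Then F(7) - F(5) = (-4*log(5) - 4*log(2) - log(3)) - (-12*log(2)) = -4*log(5) - log(3) + 8*log(2).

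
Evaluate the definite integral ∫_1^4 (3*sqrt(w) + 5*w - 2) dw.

By the power rule, an antiderivative is F(w) = 2*w**(3/2) + 5*w**2/2 - 2*w.
Then F(4) - F(1) = (48) - (5/2) = 91/2.

91/2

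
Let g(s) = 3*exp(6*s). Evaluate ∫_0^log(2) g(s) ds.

Let u = exp(s), so du = exp(s) ds. When s = 0, u = 1; when s = log(2), u = 2.
The integral becomes 3·∫ u**5 du from 1 to 2, with antiderivative u**6/2.
Back in s: F(s) = exp(6*s)/2.
Then F(log(2)) - F(0) = (32) - (1/2) = 63/2.

63/2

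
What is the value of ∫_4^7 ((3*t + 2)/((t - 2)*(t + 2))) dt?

log(75/8)

Factor the denominator: t**2 - 4 = (t + 2)(t - 2).
Partial fractions: (3*t + 2)/((t - 2)*(t + 2)) = 1/(t + 2) + 2/(t - 2).
An antiderivative is F(t) = 2*log(t - 2) + log(t + 2).
Then F(7) - F(4) = (2*log(3) + 2*log(5)) - (log(24)) = log(75/8).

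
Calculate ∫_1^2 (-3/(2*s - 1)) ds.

-3*log(3)/2

An antiderivative is F(s) = -3*log(2*s - 1)/2.
Then F(2) - F(1) = (-3*log(3)/2) - (0) = -3*log(3)/2.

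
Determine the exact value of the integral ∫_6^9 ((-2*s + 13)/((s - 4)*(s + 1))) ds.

Factor the denominator: s**2 - 3*s - 4 = (s + 1)(s - 4).
Partial fractions: (-2*s + 13)/((s - 4)*(s + 1)) = -3/(s + 1) + 1/(s - 4).
An antiderivative is F(s) = log(s - 4) - 3*log(s + 1).
Then F(9) - F(6) = (-2*log(5) - 3*log(2)) - (-3*log(7) + log(2)) = -2*log(5) - 4*log(2) + 3*log(7).

-2*log(5) - 4*log(2) + 3*log(7)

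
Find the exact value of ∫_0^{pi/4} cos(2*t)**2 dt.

pi/8

Use the identity cos^2(2*t) = (1 + cos(4*t))/2.
An antiderivative is F(t) = t/2 + sin(4*t)/8.
Then F(pi/4) - F(0) = (pi/8) - (0) = pi/8.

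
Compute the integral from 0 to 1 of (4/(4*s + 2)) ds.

log(3)

Let u = 4*s + 2, so du = 4 ds. When s = 0, u = 2; when s = 1, u = 6.
The integral becomes ∫ 1/u du from 2 to 6, with antiderivative log(u).
Back in s: F(s) = log(4*s + 2).
Then F(1) - F(0) = (log(6)) - (log(2)) = log(3).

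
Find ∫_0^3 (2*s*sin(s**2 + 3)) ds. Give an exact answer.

Let u = s**2 + 3, so du = 2*s ds. When s = 0, u = 3; when s = 3, u = 12.
The integral becomes ∫ sin(u) du from 3 to 12, with antiderivative -cos(u).
Back in s: F(s) = -cos(s**2 + 3).
Then F(3) - F(0) = (-cos(12)) - (-cos(3)) = cos(3) - cos(12).

cos(3) - cos(12)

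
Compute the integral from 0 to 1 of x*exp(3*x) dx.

Integrate by parts once (u = x, dv = exp(3*x) dx).
An antiderivative is F(x) = (3*x - 1)*exp(3*x)/9.
Then F(1) - F(0) = (2*exp(3)/9) - (-1/9) = 1/9 + 2*exp(3)/9.

1/9 + 2*exp(3)/9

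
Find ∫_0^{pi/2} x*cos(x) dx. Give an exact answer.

-1 + pi/2

Integrate by parts once (u = x, dv = cos(x) dx).
An antiderivative is F(x) = x*sin(x) + cos(x).
Then F(pi/2) - F(0) = (pi/2) - (1) = -1 + pi/2.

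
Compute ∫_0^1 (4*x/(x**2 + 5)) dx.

Let u = x**2 + 5, so du = 2*x dx. When x = 0, u = 5; when x = 1, u = 6.
The integral becomes 2·∫ 1/u du from 5 to 6, with antiderivative 2*log(u).
Back in x: F(x) = 2*log(x**2 + 5).
Then F(1) - F(0) = (log(36)) - (log(25)) = log(36/25).

log(36/25)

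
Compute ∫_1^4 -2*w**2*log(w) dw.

Integrate by parts once (u = ln w, dv = -2*w**2 dw).
An antiderivative is F(w) = -2*w**3*(3*log(w) - 1)/9.
Then F(4) - F(1) = (128/9 - 256*log(2)/3) - (2/9) = 14 - 256*log(2)/3.

14 - 256*log(2)/3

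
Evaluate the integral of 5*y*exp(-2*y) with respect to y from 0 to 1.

5/4 - 15*exp(-2)/4

Integrate by parts once (u = y, dv = 5*exp(-2*y) dy).
An antiderivative is F(y) = (-10*y - 5)*exp(-2*y)/4.
Then F(1) - F(0) = (-15*exp(-2)/4) - (-5/4) = 5/4 - 15*exp(-2)/4.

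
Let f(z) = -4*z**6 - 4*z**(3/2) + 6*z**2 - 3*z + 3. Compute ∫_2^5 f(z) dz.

By the power rule, an antiderivative is F(z) = -4*z**7/7 - 8*z**(5/2)/5 + 2*z**3 - 3*z**2/2 + 3*z.
Then F(5) - F(2) = (-621815/14 - 40*sqrt(5)) - (-400/7 - 32*sqrt(2)/5) = -621015/14 - 40*sqrt(5) + 32*sqrt(2)/5.

-621015/14 - 40*sqrt(5) + 32*sqrt(2)/5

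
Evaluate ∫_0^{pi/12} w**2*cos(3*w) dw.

sqrt(2)*(-32 + pi**2 + 8*pi)/864

Integrate by parts twice (u = w^2, dv = cos(3*w) dw).
An antiderivative is F(w) = w**2*sin(3*w)/3 + 2*w*cos(3*w)/9 - 2*sin(3*w)/27.
Then F(pi/12) - F(0) = (sqrt(2)*(-32 + pi**2 + 8*pi)/864) - (0) = sqrt(2)*(-32 + pi**2 + 8*pi)/864.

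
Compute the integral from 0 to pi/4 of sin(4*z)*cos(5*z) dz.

Use the identity sin(4*z)cos(5*z) = [sin(9*z) + sin(-z)]/2.
An antiderivative is F(z) = cos(z)/2 - cos(9*z)/18.
Then F(pi/4) - F(0) = (2*sqrt(2)/9) - (4/9) = -4/9 + 2*sqrt(2)/9.

-4/9 + 2*sqrt(2)/9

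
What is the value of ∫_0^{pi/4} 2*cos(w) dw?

sqrt(2)

An antiderivative is F(w) = 2*sin(w).
Then F(pi/4) - F(0) = (sqrt(2)) - (0) = sqrt(2).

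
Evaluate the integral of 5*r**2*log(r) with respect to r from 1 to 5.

Integrate by parts once (u = ln r, dv = 5*r**2 dr).
An antiderivative is F(r) = 5*r**3*(3*log(r) - 1)/9.
Then F(5) - F(1) = (-625/9 + 625*log(5)/3) - (-5/9) = -620/9 + 625*log(5)/3.

-620/9 + 625*log(5)/3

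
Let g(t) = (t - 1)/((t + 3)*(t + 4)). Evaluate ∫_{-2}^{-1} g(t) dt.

Factor the denominator: t**2 + 7*t + 12 = (t + 4)(t + 3).
Partial fractions: (t - 1)/((t + 3)*(t + 4)) = 5/(t + 4) - 4/(t + 3).
An antiderivative is F(t) = -4*log(t + 3) + 5*log(t + 4).
Then F(-1) - F(-2) = (-4*log(2) + 5*log(3)) - (log(32)) = -9*log(2) + 5*log(3).

-9*log(2) + 5*log(3)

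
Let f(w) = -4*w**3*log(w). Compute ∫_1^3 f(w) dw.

20 - 81*log(3)

Integrate by parts once (u = ln w, dv = -4*w**3 dw).
An antiderivative is F(w) = -w**4*(4*log(w) - 1)/4.
Then F(3) - F(1) = (81/4 - 81*log(3)) - (1/4) = 20 - 81*log(3).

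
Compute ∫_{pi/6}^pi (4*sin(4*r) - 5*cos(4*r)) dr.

An antiderivative is F(r) = -5*sin(4*r)/4 - cos(4*r).
Then F(pi) - F(pi/6) = (-1) - (1/2 - 5*sqrt(3)/8) = -3/2 + 5*sqrt(3)/8.

-3/2 + 5*sqrt(3)/8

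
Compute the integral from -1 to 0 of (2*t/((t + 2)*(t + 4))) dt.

log(64/81)

Factor the denominator: t**2 + 6*t + 8 = (t + 4)(t + 2).
Partial fractions: 2*t/((t + 2)*(t + 4)) = 4/(t + 4) - 2/(t + 2).
An antiderivative is F(t) = -2*log(t + 2) + 4*log(t + 4).
Then F(0) - F(-1) = (log(64)) - (log(81)) = log(64/81).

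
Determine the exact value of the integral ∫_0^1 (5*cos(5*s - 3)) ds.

Let u = 5*s - 3, so du = 5 ds. When s = 0, u = -3; when s = 1, u = 2.
The integral becomes ∫ cos(u) du from -3 to 2, with antiderivative sin(u).
Back in s: F(s) = sin(5*s - 3).
Then F(1) - F(0) = (sin(2)) - (-sin(3)) = sin(3) + sin(2).

sin(3) + sin(2)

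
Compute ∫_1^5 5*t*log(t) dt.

Integrate by parts once (u = ln t, dv = 5*t dt).
An antiderivative is F(t) = 5*t**2*(2*log(t) - 1)/4.
Then F(5) - F(1) = (-125/4 + 125*log(5)/2) - (-5/4) = -30 + 125*log(5)/2.

-30 + 125*log(5)/2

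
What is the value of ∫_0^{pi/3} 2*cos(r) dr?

An antiderivative is F(r) = 2*sin(r).
Then F(pi/3) - F(0) = (sqrt(3)) - (0) = sqrt(3).

sqrt(3)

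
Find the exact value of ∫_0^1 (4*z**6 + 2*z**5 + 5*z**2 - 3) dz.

-3/7

By the power rule, an antiderivative is F(z) = 4*z**7/7 + z**6/3 + 5*z**3/3 - 3*z.
Then F(1) - F(0) = (-3/7) - (0) = -3/7.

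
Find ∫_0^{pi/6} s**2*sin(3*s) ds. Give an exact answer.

Integrate by parts twice (u = s^2, dv = sin(3*s) ds).
An antiderivative is F(s) = -s**2*cos(3*s)/3 + 2*s*sin(3*s)/9 + 2*cos(3*s)/27.
Then F(pi/6) - F(0) = (pi/27) - (2/27) = -2/27 + pi/27.

-2/27 + pi/27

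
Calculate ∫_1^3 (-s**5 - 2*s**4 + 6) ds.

By the power rule, an antiderivative is F(s) = -s**6/6 - 2*s**5/5 + 6*s.
Then F(3) - F(1) = (-2007/10) - (163/30) = -3092/15.

-3092/15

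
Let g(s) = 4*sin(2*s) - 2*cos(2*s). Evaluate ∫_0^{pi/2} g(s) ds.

An antiderivative is F(s) = -sin(2*s) - 2*cos(2*s).
Then F(pi/2) - F(0) = (2) - (-2) = 4.

4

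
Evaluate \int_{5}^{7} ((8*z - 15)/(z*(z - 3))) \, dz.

Factor the denominator: z**2 - 3*z = z(z - 3).
Partial fractions: (8*z - 15)/(z*(z - 3)) = 5/z + 3/(z - 3).
An antiderivative is F(z) = 5*log(z) + 3*log(z - 3).
Then F(7) - F(5) = (6*log(2) + 5*log(7)) - (3*log(2) + 5*log(5)) = -5*log(5) + 3*log(2) + 5*log(7).

-5*log(5) + 3*log(2) + 5*log(7)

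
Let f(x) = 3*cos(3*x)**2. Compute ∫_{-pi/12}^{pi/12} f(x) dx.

1/2 + pi/4

Use the identity cos^2(3*x) = (1 + cos(6*x))/2.
An antiderivative is F(x) = 3*x/2 + sin(6*x)/4.
Then F(pi/12) - F(-pi/12) = (1/4 + pi/8) - (-pi/8 - 1/4) = 1/2 + pi/4.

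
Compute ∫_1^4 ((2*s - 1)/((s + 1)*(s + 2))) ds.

Factor the denominator: s**2 + 3*s + 2 = (s + 2)(s + 1).
Partial fractions: (2*s - 1)/((s + 1)*(s + 2)) = 5/(s + 2) - 3/(s + 1).
An antiderivative is F(s) = -3*log(s + 1) + 5*log(s + 2).
Then F(4) - F(1) = (-3*log(5) + 5*log(2) + 5*log(3)) - (-3*log(2) + 5*log(3)) = -3*log(5) + 8*log(2).

-3*log(5) + 8*log(2)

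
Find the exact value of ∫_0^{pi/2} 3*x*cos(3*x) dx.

-pi/2 - 1/3

Integrate by parts once (u = x, dv = 3*cos(3*x) dx).
An antiderivative is F(x) = x*sin(3*x) + cos(3*x)/3.
Then F(pi/2) - F(0) = (-pi/2) - (1/3) = -pi/2 - 1/3.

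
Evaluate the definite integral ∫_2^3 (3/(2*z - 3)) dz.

An antiderivative is F(z) = 3*log(2*z - 3)/2.
Then F(3) - F(2) = (3*log(3)/2) - (0) = 3*log(3)/2.

3*log(3)/2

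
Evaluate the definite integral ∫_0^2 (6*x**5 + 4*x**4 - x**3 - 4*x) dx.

388/5

By the power rule, an antiderivative is F(x) = x**6 + 4*x**5/5 - x**4/4 - 2*x**2.
Then F(2) - F(0) = (388/5) - (0) = 388/5.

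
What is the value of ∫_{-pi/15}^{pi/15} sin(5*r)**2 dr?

Use the identity sin^2(5*r) = (1 - cos(10*r))/2.
An antiderivative is F(r) = r/2 - sin(10*r)/20.
Then F(pi/15) - F(-pi/15) = (-sqrt(3)/40 + pi/30) - (-pi/30 + sqrt(3)/40) = -sqrt(3)/20 + pi/15.

-sqrt(3)/20 + pi/15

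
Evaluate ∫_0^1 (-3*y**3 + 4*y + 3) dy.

By the power rule, an antiderivative is F(y) = -3*y**4/4 + 2*y**2 + 3*y.
Then F(1) - F(0) = (17/4) - (0) = 17/4.

17/4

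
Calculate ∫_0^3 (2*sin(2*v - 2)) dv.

Let u = 2*v - 2, so du = 2 dv. When v = 0, u = -2; when v = 3, u = 4.
The integral becomes ∫ sin(u) du from -2 to 4, with antiderivative -cos(u).
Back in v: F(v) = -cos(2*v - 2).
Then F(3) - F(0) = (-cos(4)) - (-cos(2)) = cos(2) - cos(4).

cos(2) - cos(4)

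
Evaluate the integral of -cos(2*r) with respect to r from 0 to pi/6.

-sqrt(3)/4

An antiderivative is F(r) = -sin(2*r)/2.
Then F(pi/6) - F(0) = (-sqrt(3)/4) - (0) = -sqrt(3)/4.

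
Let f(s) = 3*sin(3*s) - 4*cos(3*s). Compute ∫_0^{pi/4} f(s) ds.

1 - sqrt(2)/6

An antiderivative is F(s) = -4*sin(3*s)/3 - cos(3*s).
Then F(pi/4) - F(0) = (-sqrt(2)/6) - (-1) = 1 - sqrt(2)/6.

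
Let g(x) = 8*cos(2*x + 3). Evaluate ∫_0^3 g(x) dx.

-4*sin(3) + 4*sin(9)

Let u = 2*x + 3, so du = 2 dx. When x = 0, u = 3; when x = 3, u = 9.
The integral becomes 4·∫ cos(u) du from 3 to 9, with antiderivative 4*sin(u).
Back in x: F(x) = 4*sin(2*x + 3).
Then F(3) - F(0) = (4*sin(9)) - (4*sin(3)) = -4*sin(3) + 4*sin(9).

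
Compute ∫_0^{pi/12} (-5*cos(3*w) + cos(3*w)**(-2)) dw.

1/3 - 5*sqrt(2)/6

An antiderivative is F(w) = -5*sin(3*w)/3 + tan(3*w)/3.
Then F(pi/12) - F(0) = (1/3 - 5*sqrt(2)/6) - (0) = 1/3 - 5*sqrt(2)/6.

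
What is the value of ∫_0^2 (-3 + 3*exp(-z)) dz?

An antiderivative is F(z) = -3*z - 3*exp(-z).
Then F(2) - F(0) = (-6 - 3*exp(-2)) - (-3) = -3 - 3*exp(-2).

-3 - 3*exp(-2)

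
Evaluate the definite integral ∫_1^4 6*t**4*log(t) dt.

-6138/25 + 12288*log(2)/5

Integrate by parts once (u = ln t, dv = 6*t**4 dt).
An antiderivative is F(t) = 6*t**5*(5*log(t) - 1)/25.
Then F(4) - F(1) = (-6144/25 + 12288*log(2)/5) - (-6/25) = -6138/25 + 12288*log(2)/5.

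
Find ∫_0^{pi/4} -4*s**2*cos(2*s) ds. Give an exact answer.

Integrate by parts twice (u = s^2, dv = -4*cos(2*s) ds).
An antiderivative is F(s) = -2*s**2*sin(2*s) - 2*s*cos(2*s) + sin(2*s).
Then F(pi/4) - F(0) = (1 - pi**2/8) - (0) = 1 - pi**2/8.

1 - pi**2/8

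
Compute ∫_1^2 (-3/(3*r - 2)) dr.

An antiderivative is F(r) = -log(3*r - 2).
Then F(2) - F(1) = (-log(4)) - (0) = -log(4).

-log(4)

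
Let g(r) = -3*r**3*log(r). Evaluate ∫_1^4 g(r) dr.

Integrate by parts once (u = ln r, dv = -3*r**3 dr).
An antiderivative is F(r) = -3*r**4*(4*log(r) - 1)/16.
Then F(4) - F(1) = (48 - 384*log(2)) - (3/16) = 765/16 - 384*log(2).

765/16 - 384*log(2)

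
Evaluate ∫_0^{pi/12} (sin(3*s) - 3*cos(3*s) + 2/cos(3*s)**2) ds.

1 - 2*sqrt(2)/3

An antiderivative is F(s) = -sin(3*s) - cos(3*s)/3 + 2*tan(3*s)/3.
Then F(pi/12) - F(0) = (2/3 - 2*sqrt(2)/3) - (-1/3) = 1 - 2*sqrt(2)/3.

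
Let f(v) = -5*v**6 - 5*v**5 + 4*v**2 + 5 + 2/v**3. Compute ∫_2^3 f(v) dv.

By the power rule, an antiderivative is F(v) = -5*v**7/7 - 5*v**6/6 + 4*v**3/3 + 5*v - 1/v**2.
Then F(3) - F(2) = (-266963/126) - (-10445/84) = -502591/252.

-502591/252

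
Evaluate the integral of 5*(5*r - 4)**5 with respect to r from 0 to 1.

Let u = 5*r - 4, so du = 5 dr. When r = 0, u = -4; when r = 1, u = 1.
The integral becomes ∫ u**5 du from -4 to 1, with antiderivative u**6/6.
Back in r: F(r) = (5*r - 4)**6/6.
Then F(1) - F(0) = (1/6) - (2048/3) = -1365/2.

-1365/2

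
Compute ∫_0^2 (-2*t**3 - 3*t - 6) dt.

By the power rule, an antiderivative is F(t) = -t**4/2 - 3*t**2/2 - 6*t.
Then F(2) - F(0) = (-26) - (0) = -26.

-26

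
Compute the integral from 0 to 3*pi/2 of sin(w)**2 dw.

Use the identity sin^2(w) = (1 - cos(2*w))/2.
An antiderivative is F(w) = w/2 - sin(2*w)/4.
Then F(3*pi/2) - F(0) = (3*pi/4) - (0) = 3*pi/4.

3*pi/4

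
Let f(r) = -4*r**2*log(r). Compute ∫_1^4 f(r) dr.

Integrate by parts once (u = ln r, dv = -4*r**2 dr).
An antiderivative is F(r) = -4*r**3*(3*log(r) - 1)/9.
Then F(4) - F(1) = (256/9 - 512*log(2)/3) - (4/9) = 28 - 512*log(2)/3.

28 - 512*log(2)/3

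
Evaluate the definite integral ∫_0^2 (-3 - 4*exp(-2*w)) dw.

-8 + 2*exp(-4)

An antiderivative is F(w) = -3*w + 2*exp(-2*w).
Then F(2) - F(0) = (-6 + 2*exp(-4)) - (2) = -8 + 2*exp(-4).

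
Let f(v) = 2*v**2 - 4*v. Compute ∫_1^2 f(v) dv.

By the power rule, an antiderivative is F(v) = 2*v**3/3 - 2*v**2.
Then F(2) - F(1) = (-8/3) - (-4/3) = -4/3.

-4/3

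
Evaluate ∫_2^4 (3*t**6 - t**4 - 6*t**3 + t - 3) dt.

By the power rule, an antiderivative is F(t) = 3*t**7/7 - t**5/5 - 3*t**4/2 + t**2/2 - 3*t.
Then F(4) - F(2) = (225012/35) - (716/35) = 224296/35.

224296/35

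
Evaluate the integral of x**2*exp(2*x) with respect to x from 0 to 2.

Integrate by parts twice (u = x^2, dv = exp(2*x) dx).
An antiderivative is F(x) = (2*x**2 - 2*x + 1)*exp(2*x)/4.
Then F(2) - F(0) = (5*exp(4)/4) - (1/4) = -1/4 + 5*exp(4)/4.

-1/4 + 5*exp(4)/4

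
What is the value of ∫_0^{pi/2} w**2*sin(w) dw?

Integrate by parts twice (u = w^2, dv = sin(w) dw).
An antiderivative is F(w) = -w**2*cos(w) + 2*w*sin(w) + 2*cos(w).
Then F(pi/2) - F(0) = (pi) - (2) = -2 + pi.

-2 + pi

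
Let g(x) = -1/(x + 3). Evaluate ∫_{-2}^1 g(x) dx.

-log(4)

An antiderivative is F(x) = -log(x + 3).
Then F(1) - F(-2) = (-log(4)) - (0) = -log(4).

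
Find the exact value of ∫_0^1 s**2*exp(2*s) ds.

-1/4 + exp(2)/4

Integrate by parts twice (u = s^2, dv = exp(2*s) ds).
An antiderivative is F(s) = (2*s**2 - 2*s + 1)*exp(2*s)/4.
Then F(1) - F(0) = (exp(2)/4) - (1/4) = -1/4 + exp(2)/4.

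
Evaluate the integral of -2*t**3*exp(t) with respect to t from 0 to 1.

-12 + 4*E

Integrate by parts 3 times (u = t^3, dv = -2*exp(t) dt).
An antiderivative is F(t) = (-2*t**3 + 6*t**2 - 12*t + 12)*exp(t).
Then F(1) - F(0) = (4*E) - (12) = -12 + 4*E.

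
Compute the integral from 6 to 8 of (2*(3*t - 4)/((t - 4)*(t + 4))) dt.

-4*log(5) + 6*log(2) + 4*log(3)

Factor the denominator: t**2 - 16 = (t + 4)(t - 4).
Partial fractions: 2*(3*t - 4)/((t - 4)*(t + 4)) = 4/(t + 4) + 2/(t - 4).
An antiderivative is F(t) = 2*log(t - 4) + 4*log(t + 4).
Then F(8) - F(6) = (4*log(3) + 12*log(2)) - (6*log(2) + 4*log(5)) = -4*log(5) + 6*log(2) + 4*log(3).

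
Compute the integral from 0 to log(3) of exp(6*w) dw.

364/3

Let u = exp(w), so du = exp(w) dw. When w = 0, u = 1; when w = log(3), u = 3.
The integral becomes ∫ u**5 du from 1 to 3, with antiderivative u**6/6.
Back in w: F(w) = exp(6*w)/6.
Then F(log(3)) - F(0) = (243/2) - (1/6) = 364/3.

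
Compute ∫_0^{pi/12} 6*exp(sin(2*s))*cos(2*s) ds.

Let u = sin(2*s), so du = 2*cos(2*s) ds. When s = 0, u = 0; when s = pi/12, u = 1/2.
The integral becomes 3·∫ exp(u) du from 0 to 1/2, with antiderivative 3*exp(u).
Back in s: F(s) = 3*exp(sin(2*s)).
Then F(pi/12) - F(0) = (3*exp(1/2)) - (3) = -3 + 3*exp(1/2).

-3 + 3*exp(1/2)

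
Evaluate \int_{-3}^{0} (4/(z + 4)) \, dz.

An antiderivative is F(z) = 4*log(z + 4).
Then F(0) - F(-3) = (8*log(2)) - (0) = 8*log(2).

8*log(2)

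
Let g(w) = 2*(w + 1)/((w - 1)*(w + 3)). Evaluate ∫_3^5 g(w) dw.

Factor the denominator: w**2 + 2*w - 3 = (w + 3)(w - 1).
Partial fractions: 2*(w + 1)/((w - 1)*(w + 3)) = 1/(w + 3) + 1/(w - 1).
An antiderivative is F(w) = log(w - 1) + log(w + 3).
Then F(5) - F(3) = (log(32)) - (log(12)) = log(8/3).

log(8/3)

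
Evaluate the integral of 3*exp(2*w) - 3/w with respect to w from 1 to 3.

An antiderivative is F(w) = 3*exp(2*w)/2 - 3*log(w).
Then F(3) - F(1) = (-log(27) + 3*exp(6)/2) - (3*exp(2)/2) = -3*exp(2)/2 - log(27) + 3*exp(6)/2.

-3*exp(2)/2 - log(27) + 3*exp(6)/2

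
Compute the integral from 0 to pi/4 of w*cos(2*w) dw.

-1/4 + pi/8

Integrate by parts once (u = w, dv = cos(2*w) dw).
An antiderivative is F(w) = w*sin(2*w)/2 + cos(2*w)/4.
Then F(pi/4) - F(0) = (pi/8) - (1/4) = -1/4 + pi/8.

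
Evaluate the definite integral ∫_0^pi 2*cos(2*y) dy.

An antiderivative is F(y) = sin(2*y).
Then F(pi) - F(0) = (0) - (0) = 0.

0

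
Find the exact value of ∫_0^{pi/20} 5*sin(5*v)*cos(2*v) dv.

-25*sqrt(sqrt(5) + 5)/84 + 5*sqrt(2)*(1 - sqrt(5))/84 + 25/21

Use the identity sin(5*v)cos(2*v) = [sin(7*v) + sin(3*v)]/2.
An antiderivative is F(v) = -5*cos(3*v)/6 - 5*cos(7*v)/14.
Then F(pi/20) - F(0) = (-25*sqrt(sqrt(5) + 5)/84 + 5*sqrt(2)*(1 - sqrt(5))/84) - (-25/21) = -25*sqrt(sqrt(5) + 5)/84 + 5*sqrt(2)*(1 - sqrt(5))/84 + 25/21.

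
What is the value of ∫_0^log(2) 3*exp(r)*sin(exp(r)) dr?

-3*cos(2) + 3*cos(1)

Let u = exp(r), so du = exp(r) dr. When r = 0, u = 1; when r = log(2), u = 2.
The integral becomes 3·∫ sin(u) du from 1 to 2, with antiderivative -3*cos(u).
Back in r: F(r) = -3*cos(exp(r)).
Then F(log(2)) - F(0) = (-3*cos(2)) - (-3*cos(1)) = -3*cos(2) + 3*cos(1).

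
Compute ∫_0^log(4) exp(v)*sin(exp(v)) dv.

Let u = exp(v), so du = exp(v) dv. When v = 0, u = 1; when v = log(4), u = 4.
The integral becomes ∫ sin(u) du from 1 to 4, with antiderivative -cos(u).
Back in v: F(v) = -cos(exp(v)).
Then F(log(4)) - F(0) = (-cos(4)) - (-cos(1)) = cos(1) - cos(4).

cos(1) - cos(4)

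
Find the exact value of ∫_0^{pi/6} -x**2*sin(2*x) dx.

-sqrt(3)*pi/24 + pi**2/144 + 1/8

Integrate by parts twice (u = x^2, dv = -sin(2*x) dx).
An antiderivative is F(x) = x**2*cos(2*x)/2 - x*sin(2*x)/2 - cos(2*x)/4.
Then F(pi/6) - F(0) = (-sqrt(3)*pi/24 - 1/8 + pi**2/144) - (-1/4) = -sqrt(3)*pi/24 + pi**2/144 + 1/8.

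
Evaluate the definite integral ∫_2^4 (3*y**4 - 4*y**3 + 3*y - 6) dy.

1806/5

By the power rule, an antiderivative is F(y) = 3*y**5/5 - y**4 + 3*y**2/2 - 6*y.
Then F(4) - F(2) = (1792/5) - (-14/5) = 1806/5.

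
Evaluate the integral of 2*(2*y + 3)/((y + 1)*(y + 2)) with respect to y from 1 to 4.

Factor the denominator: y**2 + 3*y + 2 = (y + 2)(y + 1).
Partial fractions: 2*(2*y + 3)/((y + 1)*(y + 2)) = 2/(y + 2) + 2/(y + 1).
An antiderivative is F(y) = 2*log(y + 1) + 2*log(y + 2).
Then F(4) - F(1) = (2*log(2) + 2*log(3) + 2*log(5)) - (log(36)) = log(25).

log(25)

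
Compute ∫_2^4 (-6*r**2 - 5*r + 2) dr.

-138

By the power rule, an antiderivative is F(r) = -2*r**3 - 5*r**2/2 + 2*r.
Then F(4) - F(2) = (-160) - (-22) = -138.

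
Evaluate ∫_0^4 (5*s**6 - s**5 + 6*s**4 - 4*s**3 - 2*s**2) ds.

By the power rule, an antiderivative is F(s) = 5*s**7/7 - s**6/6 + 6*s**5/5 - s**4 - 2*s**3/3.
Then F(4) - F(0) = (1254784/105) - (0) = 1254784/105.

1254784/105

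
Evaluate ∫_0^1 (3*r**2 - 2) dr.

-1

By the power rule, an antiderivative is F(r) = r**3 - 2*r.
Then F(1) - F(0) = (-1) - (0) = -1.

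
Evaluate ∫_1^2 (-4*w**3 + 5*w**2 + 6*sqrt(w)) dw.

By the power rule, an antiderivative is F(w) = -w**4 + 4*w**(3/2) + 5*w**3/3.
Then F(2) - F(1) = (-8/3 + 8*sqrt(2)) - (14/3) = -22/3 + 8*sqrt(2).

-22/3 + 8*sqrt(2)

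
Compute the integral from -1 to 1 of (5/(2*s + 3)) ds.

An antiderivative is F(s) = 5*log(2*s + 3)/2.
Then F(1) - F(-1) = (5*log(5)/2) - (0) = 5*log(5)/2.

5*log(5)/2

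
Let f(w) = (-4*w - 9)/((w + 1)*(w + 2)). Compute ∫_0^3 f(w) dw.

Factor the denominator: w**2 + 3*w + 2 = (w + 2)(w + 1).
Partial fractions: (-4*w - 9)/((w + 1)*(w + 2)) = 1/(w + 2) - 5/(w + 1).
An antiderivative is F(w) = -5*log(w + 1) + log(w + 2).
Then F(3) - F(0) = (-10*log(2) + log(5)) - (log(2)) = -11*log(2) + log(5).

-11*log(2) + log(5)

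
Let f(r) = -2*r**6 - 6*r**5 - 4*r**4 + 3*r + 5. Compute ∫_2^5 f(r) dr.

-2819163/70

By the power rule, an antiderivative is F(r) = -2*r**7/7 - r**6 - 4*r**5/5 + 3*r**2/2 + 5*r.
Then F(5) - F(2) = (-565375/14) - (-3856/35) = -2819163/70.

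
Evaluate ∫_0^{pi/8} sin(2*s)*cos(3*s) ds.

-2/5 + sqrt(2 - sqrt(2))/20 + sqrt(sqrt(2) + 2)/4

Use the identity sin(2*s)cos(3*s) = [sin(5*s) + sin(-s)]/2.
An antiderivative is F(s) = cos(s)/2 - cos(5*s)/10.
Then F(pi/8) - F(0) = (sqrt(2 - sqrt(2))/20 + sqrt(sqrt(2) + 2)/4) - (2/5) = -2/5 + sqrt(2 - sqrt(2))/20 + sqrt(sqrt(2) + 2)/4.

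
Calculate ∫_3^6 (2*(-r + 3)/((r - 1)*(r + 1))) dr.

-4*log(7) + 2*log(5) + 6*log(2)

Factor the denominator: r**2 - 1 = (r + 1)(r - 1).
Partial fractions: 2*(-r + 3)/((r - 1)*(r + 1)) = -4/(r + 1) + 2/(r - 1).
An antiderivative is F(r) = 2*log(r - 1) - 4*log(r + 1).
Then F(6) - F(3) = (-4*log(7) + 2*log(5)) - (-log(64)) = -4*log(7) + 2*log(5) + 6*log(2).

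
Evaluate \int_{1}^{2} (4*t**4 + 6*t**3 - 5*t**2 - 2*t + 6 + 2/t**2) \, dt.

By the power rule, an antiderivative is F(t) = 4*t**5/5 + 3*t**4/2 - 5*t**3/3 - t**2 + 6*t - 2/t.
Then F(2) - F(1) = (649/15) - (109/30) = 1189/30.

1189/30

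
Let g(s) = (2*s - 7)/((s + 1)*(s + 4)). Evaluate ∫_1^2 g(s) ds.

-5*log(5) + 2*log(3) + 8*log(2)

Factor the denominator: s**2 + 5*s + 4 = (s + 4)(s + 1).
Partial fractions: (2*s - 7)/((s + 1)*(s + 4)) = 5/(s + 4) - 3/(s + 1).
An antiderivative is F(s) = -3*log(s + 1) + 5*log(s + 4).
Then F(2) - F(1) = (2*log(3) + 5*log(2)) - (-3*log(2) + 5*log(5)) = -5*log(5) + 2*log(3) + 8*log(2).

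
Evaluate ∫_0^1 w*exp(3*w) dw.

1/9 + 2*exp(3)/9

Integrate by parts once (u = w, dv = exp(3*w) dw).
An antiderivative is F(w) = (3*w - 1)*exp(3*w)/9.
Then F(1) - F(0) = (2*exp(3)/9) - (-1/9) = 1/9 + 2*exp(3)/9.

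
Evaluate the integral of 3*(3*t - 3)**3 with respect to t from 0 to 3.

Let u = 3*t - 3, so du = 3 dt. When t = 0, u = -3; when t = 3, u = 6.
The integral becomes ∫ u**3 du from -3 to 6, with antiderivative u**4/4.
Back in t: F(t) = (3*t - 3)**4/4.
Then F(3) - F(0) = (324) - (81/4) = 1215/4.

1215/4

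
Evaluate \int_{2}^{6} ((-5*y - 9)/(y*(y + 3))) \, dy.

-7*log(3) + 2*log(5)

Factor the denominator: y**2 + 3*y = (y + 3)y.
Partial fractions: (-5*y - 9)/(y*(y + 3)) = -2/(y + 3) - 3/y.
An antiderivative is F(y) = -3*log(y) - 2*log(y + 3).
Then F(6) - F(2) = (-7*log(3) - 3*log(2)) - (-2*log(5) - 3*log(2)) = -7*log(3) + 2*log(5).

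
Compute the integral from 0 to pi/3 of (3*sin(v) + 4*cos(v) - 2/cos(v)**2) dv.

3/2

An antiderivative is F(v) = 4*sin(v) - 3*cos(v) - 2*tan(v).
Then F(pi/3) - F(0) = (-3/2) - (-3) = 3/2.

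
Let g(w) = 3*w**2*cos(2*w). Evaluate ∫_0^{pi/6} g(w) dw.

-3*sqrt(3)/8 + sqrt(3)*pi**2/48 + pi/8

Integrate by parts twice (u = w^2, dv = 3*cos(2*w) dw).
An antiderivative is F(w) = 3*w**2*sin(2*w)/2 + 3*w*cos(2*w)/2 - 3*sin(2*w)/4.
Then F(pi/6) - F(0) = (-3*sqrt(3)/8 + sqrt(3)*pi**2/48 + pi/8) - (0) = -3*sqrt(3)/8 + sqrt(3)*pi**2/48 + pi/8.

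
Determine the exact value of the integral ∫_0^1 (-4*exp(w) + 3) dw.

An antiderivative is F(w) = 3*w - 4*exp(w).
Then F(1) - F(0) = (3 - 4*E) - (-4) = 7 - 4*E.

7 - 4*E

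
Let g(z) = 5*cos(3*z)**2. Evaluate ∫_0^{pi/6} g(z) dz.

5*pi/12

Use the identity cos^2(3*z) = (1 + cos(6*z))/2.
An antiderivative is F(z) = 5*z/2 + 5*sin(6*z)/12.
Then F(pi/6) - F(0) = (5*pi/12) - (0) = 5*pi/12.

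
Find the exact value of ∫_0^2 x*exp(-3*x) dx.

(-7 + exp(6))*exp(-6)/9

Integrate by parts once (u = x, dv = exp(-3*x) dx).
An antiderivative is F(x) = (-3*x - 1)*exp(-3*x)/9.
Then F(2) - F(0) = (-7*exp(-6)/9) - (-1/9) = (-7 + exp(6))*exp(-6)/9.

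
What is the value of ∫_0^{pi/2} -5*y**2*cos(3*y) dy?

Integrate by parts twice (u = y^2, dv = -5*cos(3*y) dy).
An antiderivative is F(y) = -5*y**2*sin(3*y)/3 - 10*y*cos(3*y)/9 + 10*sin(3*y)/27.
Then F(pi/2) - F(0) = (-10/27 + 5*pi**2/12) - (0) = -10/27 + 5*pi**2/12.

-10/27 + 5*pi**2/12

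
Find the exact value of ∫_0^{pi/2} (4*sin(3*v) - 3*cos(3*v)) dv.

An antiderivative is F(v) = -sin(3*v) - 4*cos(3*v)/3.
Then F(pi/2) - F(0) = (1) - (-4/3) = 7/3.

7/3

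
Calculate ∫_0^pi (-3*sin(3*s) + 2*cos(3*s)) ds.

-2

An antiderivative is F(s) = 2*sin(3*s)/3 + cos(3*s).
Then F(pi) - F(0) = (-1) - (1) = -2.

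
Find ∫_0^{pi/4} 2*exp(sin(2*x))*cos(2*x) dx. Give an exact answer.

Let u = sin(2*x), so du = 2*cos(2*x) dx. When x = 0, u = 0; when x = pi/4, u = 1.
The integral becomes ∫ exp(u) du from 0 to 1, with antiderivative exp(u).
Back in x: F(x) = exp(sin(2*x)).
Then F(pi/4) - F(0) = (E) - (1) = -1 + E.

-1 + E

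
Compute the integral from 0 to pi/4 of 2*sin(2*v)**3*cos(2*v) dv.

Let u = sin(2*v), so du = 2*cos(2*v) dv. When v = 0, u = 0; when v = pi/4, u = 1.
The integral becomes ∫ u**3 du from 0 to 1, with antiderivative u**4/4.
Back in v: F(v) = sin(2*v)**4/4.
Then F(pi/4) - F(0) = (1/4) - (0) = 1/4.

1/4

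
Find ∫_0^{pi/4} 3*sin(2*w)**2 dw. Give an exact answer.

3*pi/8

Use the identity sin^2(2*w) = (1 - cos(4*w))/2.
An antiderivative is F(w) = 3*w/2 - 3*sin(4*w)/8.
Then F(pi/4) - F(0) = (3*pi/8) - (0) = 3*pi/8.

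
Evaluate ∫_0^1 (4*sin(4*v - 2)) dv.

0

Let u = 4*v - 2, so du = 4 dv. When v = 0, u = -2; when v = 1, u = 2.
The integral becomes ∫ sin(u) du from -2 to 2, with antiderivative -cos(u).
Back in v: F(v) = -cos(4*v - 2).
Then F(1) - F(0) = (-cos(2)) - (-cos(2)) = 0.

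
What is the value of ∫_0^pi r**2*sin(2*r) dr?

-pi**2/2

Integrate by parts twice (u = r^2, dv = sin(2*r) dr).
An antiderivative is F(r) = -r**2*cos(2*r)/2 + r*sin(2*r)/2 + cos(2*r)/4.
Then F(pi) - F(0) = (1/4 - pi**2/2) - (1/4) = -pi**2/2.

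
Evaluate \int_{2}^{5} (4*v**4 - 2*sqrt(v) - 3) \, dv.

-20*sqrt(5)/3 + 8*sqrt(2)/3 + 12327/5

By the power rule, an antiderivative is F(v) = 4*v**5/5 - 4*v**(3/2)/3 - 3*v.
Then F(5) - F(2) = (2485 - 20*sqrt(5)/3) - (98/5 - 8*sqrt(2)/3) = -20*sqrt(5)/3 + 8*sqrt(2)/3 + 12327/5.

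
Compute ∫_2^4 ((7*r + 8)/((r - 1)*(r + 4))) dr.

Factor the denominator: r**2 + 3*r - 4 = (r + 4)(r - 1).
Partial fractions: (7*r + 8)/((r - 1)*(r + 4)) = 4/(r + 4) + 3/(r - 1).
An antiderivative is F(r) = 3*log(r - 1) + 4*log(r + 4).
Then F(4) - F(2) = (3*log(3) + 12*log(2)) - (4*log(2) + 4*log(3)) = -log(3) + 8*log(2).

-log(3) + 8*log(2)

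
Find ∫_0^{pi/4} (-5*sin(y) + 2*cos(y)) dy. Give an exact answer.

An antiderivative is F(y) = 2*sin(y) + 5*cos(y).
Then F(pi/4) - F(0) = (7*sqrt(2)/2) - (5) = -5 + 7*sqrt(2)/2.

-5 + 7*sqrt(2)/2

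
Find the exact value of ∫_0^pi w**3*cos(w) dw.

Integrate by parts 3 times (u = w^3, dv = cos(w) dw).
An antiderivative is F(w) = w**3*sin(w) + 3*w**2*cos(w) - 6*w*sin(w) - 6*cos(w).
Then F(pi) - F(0) = (6 - 3*pi**2) - (-6) = 12 - 3*pi**2.

12 - 3*pi**2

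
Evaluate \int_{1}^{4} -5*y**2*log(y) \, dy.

Integrate by parts once (u = ln y, dv = -5*y**2 dy).
An antiderivative is F(y) = -5*y**3*(3*log(y) - 1)/9.
Then F(4) - F(1) = (320/9 - 640*log(2)/3) - (5/9) = 35 - 640*log(2)/3.

35 - 640*log(2)/3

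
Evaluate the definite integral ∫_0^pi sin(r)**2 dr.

pi/2

Use the identity sin^2(r) = (1 - cos(2*r))/2.
An antiderivative is F(r) = r/2 - sin(2*r)/4.
Then F(pi) - F(0) = (pi/2) - (0) = pi/2.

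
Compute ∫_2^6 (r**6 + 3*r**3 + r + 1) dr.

By the power rule, an antiderivative is F(r) = r**7/7 + 3*r**4/4 + r**2/2 + r.
Then F(6) - F(2) = (286908/7) - (240/7) = 286668/7.

286668/7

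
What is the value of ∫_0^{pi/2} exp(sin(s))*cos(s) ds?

Let u = sin(s), so du = cos(s) ds. When s = 0, u = 0; when s = pi/2, u = 1.
The integral becomes ∫ exp(u) du from 0 to 1, with antiderivative exp(u).
Back in s: F(s) = exp(sin(s)).
Then F(pi/2) - F(0) = (E) - (1) = -1 + E.

-1 + E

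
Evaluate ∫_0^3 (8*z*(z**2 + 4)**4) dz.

Let u = z**2 + 4, so du = 2*z dz. When z = 0, u = 4; when z = 3, u = 13.
The integral becomes 4·∫ u**4 du from 4 to 13, with antiderivative 4*u**5/5.
Back in z: F(z) = 4*(z**2 + 4)**5/5.
Then F(3) - F(0) = (1485172/5) - (4096/5) = 1481076/5.

1481076/5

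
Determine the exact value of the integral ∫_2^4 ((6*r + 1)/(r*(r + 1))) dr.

Factor the denominator: r**2 + r = (r + 1)r.
Partial fractions: (6*r + 1)/(r*(r + 1)) = 5/(r + 1) + 1/r.
An antiderivative is F(r) = log(r) + 5*log(r + 1).
Then F(4) - F(2) = (2*log(2) + 5*log(5)) - (log(2) + 5*log(3)) = -5*log(3) + log(2) + 5*log(5).

-5*log(3) + log(2) + 5*log(5)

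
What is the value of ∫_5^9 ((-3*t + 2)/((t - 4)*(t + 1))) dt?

-3*log(5) + log(3)

Factor the denominator: t**2 - 3*t - 4 = (t + 1)(t - 4).
Partial fractions: (-3*t + 2)/((t - 4)*(t + 1)) = -1/(t + 1) - 2/(t - 4).
An antiderivative is F(t) = -2*log(t - 4) - log(t + 1).
Then F(9) - F(5) = (-3*log(5) - log(2)) - (-log(6)) = -3*log(5) + log(3).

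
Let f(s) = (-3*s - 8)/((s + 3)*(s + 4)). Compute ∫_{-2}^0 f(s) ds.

Factor the denominator: s**2 + 7*s + 12 = (s + 4)(s + 3).
Partial fractions: (-3*s - 8)/((s + 3)*(s + 4)) = -4/(s + 4) + 1/(s + 3).
An antiderivative is F(s) = log(s + 3) - 4*log(s + 4).
Then F(0) - F(-2) = (-8*log(2) + log(3)) - (-log(16)) = log(3/16).

log(3/16)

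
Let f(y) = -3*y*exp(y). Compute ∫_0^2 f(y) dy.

Integrate by parts once (u = y, dv = -3*exp(y) dy).
An antiderivative is F(y) = (-3*y + 3)*exp(y).
Then F(2) - F(0) = (-3*exp(2)) - (3) = -3*exp(2) - 3.

-3*exp(2) - 3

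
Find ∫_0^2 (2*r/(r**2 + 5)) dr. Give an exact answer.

log(9/5)

Let u = r**2 + 5, so du = 2*r dr. When r = 0, u = 5; when r = 2, u = 9.
The integral becomes ∫ 1/u du from 5 to 9, with antiderivative log(u).
Back in r: F(r) = log(r**2 + 5).
Then F(2) - F(0) = (log(9)) - (log(5)) = log(9/5).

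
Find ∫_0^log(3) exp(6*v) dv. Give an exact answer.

364/3

Let u = exp(v), so du = exp(v) dv. When v = 0, u = 1; when v = log(3), u = 3.
The integral becomes ∫ u**5 du from 1 to 3, with antiderivative u**6/6.
Back in v: F(v) = exp(6*v)/6.
Then F(log(3)) - F(0) = (243/2) - (1/6) = 364/3.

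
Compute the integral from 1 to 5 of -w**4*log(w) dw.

3124/25 - 625*log(5)

Integrate by parts once (u = ln w, dv = -w**4 dw).
An antiderivative is F(w) = -w**5*(5*log(w) - 1)/25.
Then F(5) - F(1) = (125 - 625*log(5)) - (1/25) = 3124/25 - 625*log(5).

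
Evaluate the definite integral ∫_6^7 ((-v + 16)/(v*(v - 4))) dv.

Factor the denominator: v**2 - 4*v = v(v - 4).
Partial fractions: (-v + 16)/(v*(v - 4)) = -4/v + 3/(v - 4).
An antiderivative is F(v) = -4*log(v) + 3*log(v - 4).
Then F(7) - F(6) = (-4*log(7) + 3*log(3)) - (-4*log(3) - log(2)) = -4*log(7) + log(2) + 7*log(3).

-4*log(7) + log(2) + 7*log(3)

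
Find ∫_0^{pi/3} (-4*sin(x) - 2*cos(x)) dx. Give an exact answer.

-2 - sqrt(3)

An antiderivative is F(x) = -2*sin(x) + 4*cos(x).
Then F(pi/3) - F(0) = (2 - sqrt(3)) - (4) = -2 - sqrt(3).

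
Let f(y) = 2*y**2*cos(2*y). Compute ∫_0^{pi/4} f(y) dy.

Integrate by parts twice (u = y^2, dv = 2*cos(2*y) dy).
An antiderivative is F(y) = y**2*sin(2*y) + y*cos(2*y) - sin(2*y)/2.
Then F(pi/4) - F(0) = (-1/2 + pi**2/16) - (0) = -1/2 + pi**2/16.

-1/2 + pi**2/16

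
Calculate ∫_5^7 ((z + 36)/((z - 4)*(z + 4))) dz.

-4*log(11) + 13*log(3)

Factor the denominator: z**2 - 16 = (z + 4)(z - 4).
Partial fractions: (z + 36)/((z - 4)*(z + 4)) = -4/(z + 4) + 5/(z - 4).
An antiderivative is F(z) = 5*log(z - 4) - 4*log(z + 4).
Then F(7) - F(5) = (-4*log(11) + 5*log(3)) - (-8*log(3)) = -4*log(11) + 13*log(3).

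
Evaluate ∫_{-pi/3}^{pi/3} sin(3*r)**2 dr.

Use the identity sin^2(3*r) = (1 - cos(6*r))/2.
An antiderivative is F(r) = r/2 - sin(6*r)/12.
Then F(pi/3) - F(-pi/3) = (pi/6) - (-pi/6) = pi/3.

pi/3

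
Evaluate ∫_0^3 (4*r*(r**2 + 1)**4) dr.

Let u = r**2 + 1, so du = 2*r dr. When r = 0, u = 1; when r = 3, u = 10.
The integral becomes 2·∫ u**4 du from 1 to 10, with antiderivative 2*u**5/5.
Back in r: F(r) = 2*(r**2 + 1)**5/5.
Then F(3) - F(0) = (40000) - (2/5) = 199998/5.

199998/5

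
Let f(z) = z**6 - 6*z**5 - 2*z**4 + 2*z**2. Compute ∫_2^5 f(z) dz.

-195222/35

By the power rule, an antiderivative is F(z) = z**7/7 - z**6 - 2*z**5/5 + 2*z**3/3.
Then F(5) - F(2) = (-118250/21) - (-5584/105) = -195222/35.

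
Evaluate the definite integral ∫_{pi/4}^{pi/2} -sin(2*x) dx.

An antiderivative is F(x) = cos(2*x)/2.
Then F(pi/2) - F(pi/4) = (-1/2) - (0) = -1/2.

-1/2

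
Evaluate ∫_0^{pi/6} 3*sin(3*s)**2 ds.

pi/4

Use the identity sin^2(3*s) = (1 - cos(6*s))/2.
An antiderivative is F(s) = 3*s/2 - sin(6*s)/4.
Then F(pi/6) - F(0) = (pi/4) - (0) = pi/4.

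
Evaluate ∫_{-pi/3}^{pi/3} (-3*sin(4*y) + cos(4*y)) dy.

An antiderivative is F(y) = sin(4*y)/4 + 3*cos(4*y)/4.
Then F(pi/3) - F(-pi/3) = (-3/8 - sqrt(3)/8) - (-3/8 + sqrt(3)/8) = -sqrt(3)/4.

-sqrt(3)/4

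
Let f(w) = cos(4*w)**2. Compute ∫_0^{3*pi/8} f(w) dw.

Use the identity cos^2(4*w) = (1 + cos(8*w))/2.
An antiderivative is F(w) = w/2 + sin(8*w)/16.
Then F(3*pi/8) - F(0) = (3*pi/16) - (0) = 3*pi/16.

3*pi/16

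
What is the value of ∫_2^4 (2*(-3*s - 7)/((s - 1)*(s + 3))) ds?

-5*log(3) - log(7) + log(5)

Factor the denominator: s**2 + 2*s - 3 = (s + 3)(s - 1).
Partial fractions: 2*(-3*s - 7)/((s - 1)*(s + 3)) = -1/(s + 3) - 5/(s - 1).
An antiderivative is F(s) = -5*log(s - 1) - log(s + 3).
Then F(4) - F(2) = (-5*log(3) - log(7)) - (-log(5)) = -5*log(3) - log(7) + log(5).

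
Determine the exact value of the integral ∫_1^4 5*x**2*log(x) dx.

Integrate by parts once (u = ln x, dv = 5*x**2 dx).
An antiderivative is F(x) = 5*x**3*(3*log(x) - 1)/9.
Then F(4) - F(1) = (-320/9 + 640*log(2)/3) - (-5/9) = -35 + 640*log(2)/3.

-35 + 640*log(2)/3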